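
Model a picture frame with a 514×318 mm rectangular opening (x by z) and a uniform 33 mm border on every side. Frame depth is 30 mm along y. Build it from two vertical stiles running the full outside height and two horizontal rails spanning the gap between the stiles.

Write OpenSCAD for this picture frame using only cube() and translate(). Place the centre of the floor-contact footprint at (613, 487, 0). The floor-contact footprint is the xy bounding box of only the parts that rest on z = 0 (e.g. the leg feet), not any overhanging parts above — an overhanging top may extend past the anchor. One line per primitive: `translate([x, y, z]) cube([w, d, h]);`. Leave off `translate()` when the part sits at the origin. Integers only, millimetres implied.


translate([323, 472, 0]) cube([33, 30, 384]);
translate([870, 472, 0]) cube([33, 30, 384]);
translate([356, 472, 0]) cube([514, 30, 33]);
translate([356, 472, 351]) cube([514, 30, 33]);


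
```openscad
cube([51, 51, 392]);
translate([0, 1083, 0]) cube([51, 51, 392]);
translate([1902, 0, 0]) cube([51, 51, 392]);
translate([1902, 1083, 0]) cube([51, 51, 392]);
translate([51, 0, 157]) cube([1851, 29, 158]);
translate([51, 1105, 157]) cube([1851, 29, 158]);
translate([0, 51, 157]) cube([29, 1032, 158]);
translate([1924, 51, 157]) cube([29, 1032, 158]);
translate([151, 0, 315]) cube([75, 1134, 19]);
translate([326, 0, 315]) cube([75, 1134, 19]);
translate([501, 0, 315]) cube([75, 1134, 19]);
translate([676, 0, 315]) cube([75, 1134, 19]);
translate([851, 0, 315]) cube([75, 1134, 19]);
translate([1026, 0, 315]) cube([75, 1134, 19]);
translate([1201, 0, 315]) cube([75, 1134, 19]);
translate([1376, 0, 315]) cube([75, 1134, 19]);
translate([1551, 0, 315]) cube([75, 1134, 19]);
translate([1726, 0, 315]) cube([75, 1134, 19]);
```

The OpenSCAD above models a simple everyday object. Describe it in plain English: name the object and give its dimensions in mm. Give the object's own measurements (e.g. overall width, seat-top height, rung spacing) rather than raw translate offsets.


A bed frame 1953 mm long (x) by 1134 mm wide (y). Four 51×51 mm corner posts, 392 mm tall, at the corners of the footprint. Four rails of 29 mm thickness and 158 mm height run between adjacent posts with their undersides at z = 157 mm, their outer faces flush with the outside of the frame (the two x-running rails run between the posts' inner faces; the two y-running rails run between the posts' inner faces). 10 slats, each 75 mm wide (x) and 19 mm thick, lie across the top of the two x-running rails, running the full 1134 mm width of the frame in y; along x they sit between the end posts with a 100 mm gap after the −x posts and between neighbouring slats, leaving 101 mm before the +x posts.


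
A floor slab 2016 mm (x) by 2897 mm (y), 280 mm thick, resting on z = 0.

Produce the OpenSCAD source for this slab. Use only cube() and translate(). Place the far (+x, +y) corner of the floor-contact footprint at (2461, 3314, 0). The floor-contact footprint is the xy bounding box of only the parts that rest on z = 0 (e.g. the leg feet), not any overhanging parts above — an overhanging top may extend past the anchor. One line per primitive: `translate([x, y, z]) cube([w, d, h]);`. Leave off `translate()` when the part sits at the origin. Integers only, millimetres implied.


translate([445, 417, 0]) cube([2016, 2897, 280]);


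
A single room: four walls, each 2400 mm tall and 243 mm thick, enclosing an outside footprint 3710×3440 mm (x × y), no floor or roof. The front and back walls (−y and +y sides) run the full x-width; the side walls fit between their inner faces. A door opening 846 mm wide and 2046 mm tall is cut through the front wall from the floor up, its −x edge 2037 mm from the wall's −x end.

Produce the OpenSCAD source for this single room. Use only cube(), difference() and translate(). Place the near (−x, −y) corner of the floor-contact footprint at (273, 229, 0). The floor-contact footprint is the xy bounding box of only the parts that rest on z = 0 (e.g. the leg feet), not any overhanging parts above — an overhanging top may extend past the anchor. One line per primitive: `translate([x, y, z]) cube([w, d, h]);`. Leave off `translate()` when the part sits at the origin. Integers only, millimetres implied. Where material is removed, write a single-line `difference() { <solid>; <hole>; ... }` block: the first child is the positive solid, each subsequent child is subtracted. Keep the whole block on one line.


difference() { translate([273, 229, 0]) cube([3710, 243, 2400]); translate([2310, 229, 0]) cube([846, 243, 2046]); }
translate([273, 3426, 0]) cube([3710, 243, 2400]);
translate([273, 472, 0]) cube([243, 2954, 2400]);
translate([3740, 472, 0]) cube([243, 2954, 2400]);


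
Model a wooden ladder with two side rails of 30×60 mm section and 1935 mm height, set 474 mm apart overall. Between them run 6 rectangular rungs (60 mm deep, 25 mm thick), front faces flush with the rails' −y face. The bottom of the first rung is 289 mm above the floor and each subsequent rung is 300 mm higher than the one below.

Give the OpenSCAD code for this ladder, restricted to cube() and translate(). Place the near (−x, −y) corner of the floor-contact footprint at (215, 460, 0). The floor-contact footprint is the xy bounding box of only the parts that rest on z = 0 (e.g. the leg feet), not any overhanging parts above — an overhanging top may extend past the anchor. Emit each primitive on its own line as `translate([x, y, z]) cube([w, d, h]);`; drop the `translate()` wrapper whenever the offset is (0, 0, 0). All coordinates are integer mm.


translate([215, 460, 0]) cube([30, 60, 1935]);
translate([659, 460, 0]) cube([30, 60, 1935]);
translate([245, 460, 289]) cube([414, 60, 25]);
translate([245, 460, 589]) cube([414, 60, 25]);
translate([245, 460, 889]) cube([414, 60, 25]);
translate([245, 460, 1189]) cube([414, 60, 25]);
translate([245, 460, 1489]) cube([414, 60, 25]);
translate([245, 460, 1789]) cube([414, 60, 25]);


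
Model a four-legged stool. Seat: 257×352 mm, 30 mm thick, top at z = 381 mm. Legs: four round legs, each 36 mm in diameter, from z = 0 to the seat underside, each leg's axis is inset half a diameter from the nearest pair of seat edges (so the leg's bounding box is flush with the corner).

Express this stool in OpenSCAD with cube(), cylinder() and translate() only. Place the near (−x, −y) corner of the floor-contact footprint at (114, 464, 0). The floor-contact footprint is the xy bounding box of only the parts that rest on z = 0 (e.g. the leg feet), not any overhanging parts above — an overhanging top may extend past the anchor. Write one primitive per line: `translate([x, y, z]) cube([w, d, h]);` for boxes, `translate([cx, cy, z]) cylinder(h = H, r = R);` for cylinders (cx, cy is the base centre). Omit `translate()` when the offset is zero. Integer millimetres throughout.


// leg_h = 381 - 30 = 351
translate([114, 464, 351]) cube([257, 352, 30]);
translate([132, 482, 0]) cylinder(h = 351, r = 18);
translate([353, 482, 0]) cylinder(h = 351, r = 18);
translate([132, 798, 0]) cylinder(h = 351, r = 18);
translate([353, 798, 0]) cylinder(h = 351, r = 18);


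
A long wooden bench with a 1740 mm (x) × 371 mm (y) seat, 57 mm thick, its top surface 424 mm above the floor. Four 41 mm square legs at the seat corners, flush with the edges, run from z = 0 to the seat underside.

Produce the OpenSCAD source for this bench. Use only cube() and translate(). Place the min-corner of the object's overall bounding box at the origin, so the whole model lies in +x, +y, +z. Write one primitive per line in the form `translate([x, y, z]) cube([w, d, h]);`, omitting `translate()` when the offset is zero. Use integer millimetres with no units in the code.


// leg_h = 424 − 57 = 367
translate([0, 0, 367]) cube([1740, 371, 57]);
cube([41, 41, 367]);
translate([0, 330, 0]) cube([41, 41, 367]);
translate([1699, 0, 0]) cube([41, 41, 367]);
translate([1699, 330, 0]) cube([41, 41, 367]);


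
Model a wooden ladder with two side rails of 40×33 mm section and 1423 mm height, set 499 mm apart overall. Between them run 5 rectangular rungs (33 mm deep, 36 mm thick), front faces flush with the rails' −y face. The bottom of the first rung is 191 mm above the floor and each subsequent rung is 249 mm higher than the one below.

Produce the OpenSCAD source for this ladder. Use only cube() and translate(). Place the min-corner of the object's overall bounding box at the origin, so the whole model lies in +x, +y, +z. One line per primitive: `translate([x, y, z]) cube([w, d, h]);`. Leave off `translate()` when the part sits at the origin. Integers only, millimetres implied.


cube([40, 33, 1423]);
translate([459, 0, 0]) cube([40, 33, 1423]);
translate([40, 0, 191]) cube([419, 33, 36]);
translate([40, 0, 440]) cube([419, 33, 36]);
translate([40, 0, 689]) cube([419, 33, 36]);
translate([40, 0, 938]) cube([419, 33, 36]);
translate([40, 0, 1187]) cube([419, 33, 36]);


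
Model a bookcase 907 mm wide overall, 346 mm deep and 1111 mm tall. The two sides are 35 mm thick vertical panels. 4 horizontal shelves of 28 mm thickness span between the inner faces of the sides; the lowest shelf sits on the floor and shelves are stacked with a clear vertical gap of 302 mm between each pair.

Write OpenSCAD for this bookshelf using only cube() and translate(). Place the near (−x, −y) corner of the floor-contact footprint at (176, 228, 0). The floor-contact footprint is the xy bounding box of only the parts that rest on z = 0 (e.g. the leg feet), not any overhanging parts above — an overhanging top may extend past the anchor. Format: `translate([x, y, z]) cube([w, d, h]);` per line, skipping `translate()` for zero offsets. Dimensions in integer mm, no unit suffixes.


translate([176, 228, 0]) cube([35, 346, 1111]);
translate([1048, 228, 0]) cube([35, 346, 1111]);
translate([211, 228, 0]) cube([837, 346, 28]);
translate([211, 228, 330]) cube([837, 346, 28]);
translate([211, 228, 660]) cube([837, 346, 28]);
translate([211, 228, 990]) cube([837, 346, 28]);


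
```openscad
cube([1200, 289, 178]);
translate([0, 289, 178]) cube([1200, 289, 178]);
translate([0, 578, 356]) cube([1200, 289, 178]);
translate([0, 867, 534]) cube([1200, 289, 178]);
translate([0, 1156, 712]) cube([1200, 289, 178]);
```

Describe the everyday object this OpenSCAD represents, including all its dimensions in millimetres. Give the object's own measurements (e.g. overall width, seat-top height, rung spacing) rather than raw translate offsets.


A straight staircase of 5 solid steps. Each step is 1200 mm wide (x), 289 mm deep (y, the going) and 178 mm tall (the rise). The first step rests on the floor; each subsequent step sits one going further in +y and one rise higher in +z, directly behind and above the previous step with no overlap.


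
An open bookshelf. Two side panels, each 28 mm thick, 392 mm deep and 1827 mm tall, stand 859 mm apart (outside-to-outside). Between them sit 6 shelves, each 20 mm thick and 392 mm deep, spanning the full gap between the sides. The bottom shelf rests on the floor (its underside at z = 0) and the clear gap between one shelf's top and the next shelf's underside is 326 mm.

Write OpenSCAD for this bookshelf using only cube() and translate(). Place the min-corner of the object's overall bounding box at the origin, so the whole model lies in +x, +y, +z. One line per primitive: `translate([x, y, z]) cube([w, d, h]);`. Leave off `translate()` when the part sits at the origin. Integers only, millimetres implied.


cube([28, 392, 1827]);
translate([831, 0, 0]) cube([28, 392, 1827]);
translate([28, 0, 0]) cube([803, 392, 20]);
translate([28, 0, 346]) cube([803, 392, 20]);
translate([28, 0, 692]) cube([803, 392, 20]);
translate([28, 0, 1038]) cube([803, 392, 20]);
translate([28, 0, 1384]) cube([803, 392, 20]);
translate([28, 0, 1730]) cube([803, 392, 20]);


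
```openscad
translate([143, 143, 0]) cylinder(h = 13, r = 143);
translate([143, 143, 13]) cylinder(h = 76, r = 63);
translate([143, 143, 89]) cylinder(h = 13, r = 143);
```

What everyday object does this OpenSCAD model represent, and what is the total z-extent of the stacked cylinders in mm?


A spool. The overall height is 102 mm.

Three coaxial cylinders, large–small–large — a spool. Two 13 mm flanges and a 76 mm core give 13 + 76 + 13 = 102 mm.


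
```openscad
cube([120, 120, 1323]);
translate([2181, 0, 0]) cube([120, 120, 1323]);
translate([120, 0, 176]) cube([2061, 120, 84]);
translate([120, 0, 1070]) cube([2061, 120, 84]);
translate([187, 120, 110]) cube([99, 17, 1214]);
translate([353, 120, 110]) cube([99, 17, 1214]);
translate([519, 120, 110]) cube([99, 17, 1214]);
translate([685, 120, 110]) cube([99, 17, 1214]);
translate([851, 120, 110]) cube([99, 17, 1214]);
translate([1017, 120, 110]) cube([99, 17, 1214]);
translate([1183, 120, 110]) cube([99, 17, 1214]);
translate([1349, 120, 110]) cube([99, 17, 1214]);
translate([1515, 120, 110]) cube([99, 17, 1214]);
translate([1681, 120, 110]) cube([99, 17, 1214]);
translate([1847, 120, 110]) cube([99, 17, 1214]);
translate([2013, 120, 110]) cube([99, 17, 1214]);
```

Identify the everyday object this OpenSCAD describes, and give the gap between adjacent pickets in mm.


A fence section. The picket gap is 67 mm.

Two posts, two rails, 12 pickets — a fence section. Span 2061 mm holds 12 pickets of 99 mm with 13 equal gaps: ⌊(2061 − 12·99) / 13⌋ = 67 mm.


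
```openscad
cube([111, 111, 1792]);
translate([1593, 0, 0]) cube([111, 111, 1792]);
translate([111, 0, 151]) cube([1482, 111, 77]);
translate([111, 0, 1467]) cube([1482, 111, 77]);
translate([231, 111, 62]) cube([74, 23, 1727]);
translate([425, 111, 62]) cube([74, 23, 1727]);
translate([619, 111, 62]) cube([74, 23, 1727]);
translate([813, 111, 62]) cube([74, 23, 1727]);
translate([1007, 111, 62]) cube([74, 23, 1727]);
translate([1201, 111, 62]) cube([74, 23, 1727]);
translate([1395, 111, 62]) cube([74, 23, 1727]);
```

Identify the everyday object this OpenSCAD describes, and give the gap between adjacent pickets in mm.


A fence section. The picket gap is 120 mm.

Two posts, two rails, 7 pickets — a fence section. Span 1482 mm holds 7 pickets of 74 mm with 8 equal gaps: ⌊(1482 − 7·74) / 8⌋ = 120 mm.


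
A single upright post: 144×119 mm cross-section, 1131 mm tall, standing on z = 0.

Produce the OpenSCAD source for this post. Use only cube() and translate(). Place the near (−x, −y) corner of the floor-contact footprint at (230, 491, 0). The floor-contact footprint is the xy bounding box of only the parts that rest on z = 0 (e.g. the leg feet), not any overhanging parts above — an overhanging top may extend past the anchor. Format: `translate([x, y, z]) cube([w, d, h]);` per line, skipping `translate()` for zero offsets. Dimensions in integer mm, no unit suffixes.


translate([230, 491, 0]) cube([144, 119, 1131]);


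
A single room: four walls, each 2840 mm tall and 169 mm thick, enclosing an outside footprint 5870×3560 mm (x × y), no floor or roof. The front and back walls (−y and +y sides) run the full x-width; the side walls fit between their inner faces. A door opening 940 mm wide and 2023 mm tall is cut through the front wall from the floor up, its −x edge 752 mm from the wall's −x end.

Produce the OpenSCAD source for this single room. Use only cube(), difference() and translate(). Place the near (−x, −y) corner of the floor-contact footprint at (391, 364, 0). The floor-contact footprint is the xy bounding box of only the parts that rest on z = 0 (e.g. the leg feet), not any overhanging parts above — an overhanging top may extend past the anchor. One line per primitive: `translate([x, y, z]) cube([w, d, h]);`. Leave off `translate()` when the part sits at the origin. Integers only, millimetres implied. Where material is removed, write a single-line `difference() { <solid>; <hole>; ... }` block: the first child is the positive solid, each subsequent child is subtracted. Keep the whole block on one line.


difference() { translate([391, 364, 0]) cube([5870, 169, 2840]); translate([1143, 364, 0]) cube([940, 169, 2023]); }
translate([391, 3755, 0]) cube([5870, 169, 2840]);
translate([391, 533, 0]) cube([169, 3222, 2840]);
translate([6092, 533, 0]) cube([169, 3222, 2840]);


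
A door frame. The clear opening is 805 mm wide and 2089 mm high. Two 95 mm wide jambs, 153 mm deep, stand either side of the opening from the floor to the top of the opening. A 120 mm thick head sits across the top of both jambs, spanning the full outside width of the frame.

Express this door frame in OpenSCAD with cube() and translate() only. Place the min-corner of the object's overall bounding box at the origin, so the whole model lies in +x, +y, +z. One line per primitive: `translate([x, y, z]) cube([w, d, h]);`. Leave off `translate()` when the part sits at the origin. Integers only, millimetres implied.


cube([95, 153, 2089]);
translate([900, 0, 0]) cube([95, 153, 2089]);
translate([0, 0, 2089]) cube([995, 153, 120]);


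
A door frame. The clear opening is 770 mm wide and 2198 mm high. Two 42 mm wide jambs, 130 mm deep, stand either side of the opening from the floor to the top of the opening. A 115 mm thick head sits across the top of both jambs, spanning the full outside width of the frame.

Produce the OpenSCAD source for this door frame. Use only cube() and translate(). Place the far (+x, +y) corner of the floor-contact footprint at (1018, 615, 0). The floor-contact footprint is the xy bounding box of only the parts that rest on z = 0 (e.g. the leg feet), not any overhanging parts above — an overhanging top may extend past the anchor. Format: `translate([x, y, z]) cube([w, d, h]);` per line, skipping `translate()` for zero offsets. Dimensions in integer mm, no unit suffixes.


translate([164, 485, 0]) cube([42, 130, 2198]);
translate([976, 485, 0]) cube([42, 130, 2198]);
translate([164, 485, 2198]) cube([854, 130, 115]);


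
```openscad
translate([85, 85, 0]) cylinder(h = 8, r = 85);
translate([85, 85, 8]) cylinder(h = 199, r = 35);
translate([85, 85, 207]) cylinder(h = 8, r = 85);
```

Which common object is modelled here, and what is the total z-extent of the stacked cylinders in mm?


A spool. The overall height is 215 mm.

Three coaxial cylinders, large–small–large — a spool. Two 8 mm flanges and a 199 mm core give 8 + 199 + 8 = 215 mm.


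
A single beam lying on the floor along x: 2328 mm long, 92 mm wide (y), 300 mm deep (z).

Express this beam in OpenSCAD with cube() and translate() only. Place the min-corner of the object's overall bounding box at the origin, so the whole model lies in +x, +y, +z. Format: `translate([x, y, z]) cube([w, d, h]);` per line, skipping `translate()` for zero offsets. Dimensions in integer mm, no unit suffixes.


cube([2328, 92, 300]);


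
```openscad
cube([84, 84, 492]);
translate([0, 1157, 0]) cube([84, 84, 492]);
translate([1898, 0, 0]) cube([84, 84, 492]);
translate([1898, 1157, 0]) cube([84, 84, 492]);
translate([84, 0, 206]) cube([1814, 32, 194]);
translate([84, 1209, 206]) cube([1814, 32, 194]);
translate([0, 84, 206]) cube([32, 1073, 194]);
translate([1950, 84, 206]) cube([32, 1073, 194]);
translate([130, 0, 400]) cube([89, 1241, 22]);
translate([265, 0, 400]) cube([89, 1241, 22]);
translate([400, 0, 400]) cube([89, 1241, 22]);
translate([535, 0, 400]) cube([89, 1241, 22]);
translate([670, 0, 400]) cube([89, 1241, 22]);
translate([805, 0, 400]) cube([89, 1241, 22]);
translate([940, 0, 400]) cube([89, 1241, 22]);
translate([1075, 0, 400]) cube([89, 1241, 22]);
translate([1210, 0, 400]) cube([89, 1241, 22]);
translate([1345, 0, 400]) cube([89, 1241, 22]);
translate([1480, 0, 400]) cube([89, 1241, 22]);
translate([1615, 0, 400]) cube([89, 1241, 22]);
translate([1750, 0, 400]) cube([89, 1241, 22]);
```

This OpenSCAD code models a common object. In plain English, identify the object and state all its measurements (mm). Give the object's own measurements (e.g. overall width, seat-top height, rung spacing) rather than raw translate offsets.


A bed frame 1982 mm long (x) by 1241 mm wide (y). Four 84×84 mm corner posts, 492 mm tall, at the corners of the footprint. Four rails of 32 mm thickness and 194 mm height run between adjacent posts with their undersides at z = 206 mm, their outer faces flush with the outside of the frame (the two x-running rails run between the posts' inner faces; the two y-running rails run between the posts' inner faces). 13 slats, each 89 mm wide (x) and 22 mm thick, lie across the top of the two x-running rails, running the full 1241 mm width of the frame in y; along x they sit between the end posts with a 46 mm gap after the −x posts and between neighbouring slats, leaving 59 mm before the +x posts.


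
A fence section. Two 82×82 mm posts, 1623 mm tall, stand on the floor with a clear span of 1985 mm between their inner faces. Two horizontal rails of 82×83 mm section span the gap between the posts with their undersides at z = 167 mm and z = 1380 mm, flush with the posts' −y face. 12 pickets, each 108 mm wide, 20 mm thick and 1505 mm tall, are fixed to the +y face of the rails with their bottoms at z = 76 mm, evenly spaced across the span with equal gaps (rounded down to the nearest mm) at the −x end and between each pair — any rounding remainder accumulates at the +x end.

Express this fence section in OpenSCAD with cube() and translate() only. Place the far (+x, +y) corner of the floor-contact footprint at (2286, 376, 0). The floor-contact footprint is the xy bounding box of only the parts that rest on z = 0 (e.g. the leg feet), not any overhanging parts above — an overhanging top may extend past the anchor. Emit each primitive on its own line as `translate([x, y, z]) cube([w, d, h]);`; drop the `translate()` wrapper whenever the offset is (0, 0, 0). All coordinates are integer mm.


translate([137, 294, 0]) cube([82, 82, 1623]);
translate([2204, 294, 0]) cube([82, 82, 1623]);
translate([219, 294, 167]) cube([1985, 82, 83]);
translate([219, 294, 1380]) cube([1985, 82, 83]);
translate([272, 376, 76]) cube([108, 20, 1505]);
translate([433, 376, 76]) cube([108, 20, 1505]);
translate([594, 376, 76]) cube([108, 20, 1505]);
translate([755, 376, 76]) cube([108, 20, 1505]);
translate([916, 376, 76]) cube([108, 20, 1505]);
translate([1077, 376, 76]) cube([108, 20, 1505]);
translate([1238, 376, 76]) cube([108, 20, 1505]);
translate([1399, 376, 76]) cube([108, 20, 1505]);
translate([1560, 376, 76]) cube([108, 20, 1505]);
translate([1721, 376, 76]) cube([108, 20, 1505]);
translate([1882, 376, 76]) cube([108, 20, 1505]);
translate([2043, 376, 76]) cube([108, 20, 1505]);


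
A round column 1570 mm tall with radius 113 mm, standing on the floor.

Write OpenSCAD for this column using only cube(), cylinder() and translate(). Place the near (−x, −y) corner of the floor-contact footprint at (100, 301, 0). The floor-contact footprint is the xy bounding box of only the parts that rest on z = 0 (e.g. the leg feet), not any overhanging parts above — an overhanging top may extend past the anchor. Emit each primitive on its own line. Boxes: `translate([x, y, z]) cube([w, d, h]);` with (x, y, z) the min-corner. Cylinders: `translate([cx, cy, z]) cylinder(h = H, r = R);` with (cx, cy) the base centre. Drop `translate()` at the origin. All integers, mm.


translate([213, 414, 0]) cylinder(h = 1570, r = 113);


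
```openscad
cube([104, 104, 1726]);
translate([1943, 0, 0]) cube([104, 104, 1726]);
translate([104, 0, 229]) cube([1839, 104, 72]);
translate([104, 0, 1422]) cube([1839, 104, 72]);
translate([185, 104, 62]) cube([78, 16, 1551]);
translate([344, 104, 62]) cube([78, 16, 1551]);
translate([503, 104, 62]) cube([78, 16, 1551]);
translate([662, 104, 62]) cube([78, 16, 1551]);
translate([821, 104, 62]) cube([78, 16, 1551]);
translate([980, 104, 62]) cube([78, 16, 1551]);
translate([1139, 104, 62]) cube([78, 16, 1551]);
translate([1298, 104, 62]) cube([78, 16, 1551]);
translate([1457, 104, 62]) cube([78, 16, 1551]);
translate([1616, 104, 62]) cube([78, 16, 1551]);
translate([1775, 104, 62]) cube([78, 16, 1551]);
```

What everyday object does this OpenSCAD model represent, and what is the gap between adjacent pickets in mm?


A fence section. The picket gap is 81 mm.

Two posts, two rails, 11 pickets — a fence section. Span 1839 mm holds 11 pickets of 78 mm with 12 equal gaps: ⌊(1839 − 11·78) / 12⌋ = 81 mm.


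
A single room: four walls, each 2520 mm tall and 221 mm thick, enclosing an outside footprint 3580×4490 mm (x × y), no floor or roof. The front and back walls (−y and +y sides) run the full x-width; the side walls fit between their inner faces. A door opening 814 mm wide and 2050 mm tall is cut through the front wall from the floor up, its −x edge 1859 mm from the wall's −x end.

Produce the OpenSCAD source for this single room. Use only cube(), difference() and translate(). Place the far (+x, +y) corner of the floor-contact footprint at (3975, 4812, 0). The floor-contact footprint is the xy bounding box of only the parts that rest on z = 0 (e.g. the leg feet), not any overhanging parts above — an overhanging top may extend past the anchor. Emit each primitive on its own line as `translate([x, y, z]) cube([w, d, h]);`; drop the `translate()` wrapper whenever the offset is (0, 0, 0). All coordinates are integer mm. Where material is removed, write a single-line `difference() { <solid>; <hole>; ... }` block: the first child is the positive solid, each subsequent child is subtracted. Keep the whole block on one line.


difference() { translate([395, 322, 0]) cube([3580, 221, 2520]); translate([2254, 322, 0]) cube([814, 221, 2050]); }
translate([395, 4591, 0]) cube([3580, 221, 2520]);
translate([395, 543, 0]) cube([221, 4048, 2520]);
translate([3754, 543, 0]) cube([221, 4048, 2520]);


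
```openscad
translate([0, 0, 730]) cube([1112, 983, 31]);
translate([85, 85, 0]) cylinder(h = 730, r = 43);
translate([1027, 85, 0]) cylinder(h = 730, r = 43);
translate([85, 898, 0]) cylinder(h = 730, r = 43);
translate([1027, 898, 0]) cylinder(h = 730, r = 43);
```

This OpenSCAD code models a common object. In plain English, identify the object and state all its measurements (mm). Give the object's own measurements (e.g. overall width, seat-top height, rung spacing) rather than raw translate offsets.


A table: top 1112 mm (x) × 983 mm (y), 31 mm thick, upper face at z = 761 mm, on four round legs of 86 mm diameter, each leg's bounding box inset 42 mm from the nearest pair of top edges from z = 0 to the bottom of the top.


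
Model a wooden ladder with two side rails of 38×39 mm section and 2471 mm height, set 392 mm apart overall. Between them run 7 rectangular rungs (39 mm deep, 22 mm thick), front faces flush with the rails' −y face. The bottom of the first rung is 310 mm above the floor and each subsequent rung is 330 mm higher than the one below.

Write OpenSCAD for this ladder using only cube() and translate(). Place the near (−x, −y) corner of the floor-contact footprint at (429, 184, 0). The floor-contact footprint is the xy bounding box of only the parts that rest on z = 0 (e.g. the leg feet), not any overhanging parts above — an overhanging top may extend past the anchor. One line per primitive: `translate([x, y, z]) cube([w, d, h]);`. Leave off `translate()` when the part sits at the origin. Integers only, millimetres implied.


// rung span = 392 - 2*38 = 316
// rung[k] z = 310 + k*330
translate([429, 184, 0]) cube([38, 39, 2471]);
translate([783, 184, 0]) cube([38, 39, 2471]);
translate([467, 184, 310]) cube([316, 39, 22]);
translate([467, 184, 640]) cube([316, 39, 22]);
translate([467, 184, 970]) cube([316, 39, 22]);
translate([467, 184, 1300]) cube([316, 39, 22]);
translate([467, 184, 1630]) cube([316, 39, 22]);
translate([467, 184, 1960]) cube([316, 39, 22]);
translate([467, 184, 2290]) cube([316, 39, 22]);


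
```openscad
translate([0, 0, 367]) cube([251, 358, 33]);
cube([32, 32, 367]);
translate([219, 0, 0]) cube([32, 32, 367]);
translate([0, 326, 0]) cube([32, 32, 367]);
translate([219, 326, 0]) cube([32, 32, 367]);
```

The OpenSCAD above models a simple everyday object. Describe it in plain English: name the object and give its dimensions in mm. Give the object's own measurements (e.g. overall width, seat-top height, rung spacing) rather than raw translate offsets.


A four-legged stool. The seat is a 251×358×33 mm slab whose top surface is at z = 400 mm; four square legs, each 32×32 mm in cross-section, run from the floor (z = 0) to the underside of the seat, each flush with a corner of the seat.


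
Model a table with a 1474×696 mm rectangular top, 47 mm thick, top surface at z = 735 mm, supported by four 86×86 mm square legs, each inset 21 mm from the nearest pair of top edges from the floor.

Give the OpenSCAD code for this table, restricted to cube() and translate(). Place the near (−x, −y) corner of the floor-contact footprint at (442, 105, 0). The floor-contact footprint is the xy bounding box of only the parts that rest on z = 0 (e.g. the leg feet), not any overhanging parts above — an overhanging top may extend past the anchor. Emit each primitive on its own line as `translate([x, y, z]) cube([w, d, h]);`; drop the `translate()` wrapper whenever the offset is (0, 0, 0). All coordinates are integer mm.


translate([421, 84, 688]) cube([1474, 696, 47]);
translate([442, 105, 0]) cube([86, 86, 688]);
translate([1788, 105, 0]) cube([86, 86, 688]);
translate([442, 673, 0]) cube([86, 86, 688]);
translate([1788, 673, 0]) cube([86, 86, 688]);


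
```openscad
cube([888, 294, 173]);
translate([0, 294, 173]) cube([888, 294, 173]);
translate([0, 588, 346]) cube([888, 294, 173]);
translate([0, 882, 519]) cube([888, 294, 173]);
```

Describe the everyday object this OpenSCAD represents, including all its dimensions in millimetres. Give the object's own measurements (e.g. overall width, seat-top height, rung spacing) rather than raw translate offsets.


A straight staircase of 4 solid steps. Each step is 888 mm wide (x), 294 mm deep (y, the going) and 173 mm tall (the rise). The first step rests on the floor; each subsequent step sits one going further in +y and one rise higher in +z, directly behind and above the previous step with no overlap.


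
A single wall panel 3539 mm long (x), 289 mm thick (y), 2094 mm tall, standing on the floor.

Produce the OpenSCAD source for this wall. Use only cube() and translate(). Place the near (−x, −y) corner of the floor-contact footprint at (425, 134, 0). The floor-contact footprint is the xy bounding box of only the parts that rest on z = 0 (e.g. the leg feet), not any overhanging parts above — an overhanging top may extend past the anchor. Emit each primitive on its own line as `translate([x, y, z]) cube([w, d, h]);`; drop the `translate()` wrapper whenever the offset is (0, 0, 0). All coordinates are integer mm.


translate([425, 134, 0]) cube([3539, 289, 2094]);


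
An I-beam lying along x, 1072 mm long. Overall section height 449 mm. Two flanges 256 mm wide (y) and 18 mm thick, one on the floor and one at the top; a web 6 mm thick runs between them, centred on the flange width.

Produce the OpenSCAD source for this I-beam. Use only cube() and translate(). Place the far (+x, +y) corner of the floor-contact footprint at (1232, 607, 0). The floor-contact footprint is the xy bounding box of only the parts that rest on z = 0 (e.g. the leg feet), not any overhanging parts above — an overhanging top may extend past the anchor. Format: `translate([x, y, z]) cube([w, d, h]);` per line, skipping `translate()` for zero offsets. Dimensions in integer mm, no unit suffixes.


translate([160, 351, 0]) cube([1072, 256, 18]);
translate([160, 476, 18]) cube([1072, 6, 413]);
translate([160, 351, 431]) cube([1072, 256, 18]);


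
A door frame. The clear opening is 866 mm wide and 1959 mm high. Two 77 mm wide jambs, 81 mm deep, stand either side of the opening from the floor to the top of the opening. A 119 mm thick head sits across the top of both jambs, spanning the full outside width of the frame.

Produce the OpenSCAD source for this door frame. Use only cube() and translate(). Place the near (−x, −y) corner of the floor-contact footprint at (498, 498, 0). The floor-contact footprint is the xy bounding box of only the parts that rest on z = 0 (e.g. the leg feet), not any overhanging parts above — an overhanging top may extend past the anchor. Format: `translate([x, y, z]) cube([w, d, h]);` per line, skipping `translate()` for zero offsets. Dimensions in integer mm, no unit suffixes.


translate([498, 498, 0]) cube([77, 81, 1959]);
translate([1441, 498, 0]) cube([77, 81, 1959]);
translate([498, 498, 1959]) cube([1020, 81, 119]);


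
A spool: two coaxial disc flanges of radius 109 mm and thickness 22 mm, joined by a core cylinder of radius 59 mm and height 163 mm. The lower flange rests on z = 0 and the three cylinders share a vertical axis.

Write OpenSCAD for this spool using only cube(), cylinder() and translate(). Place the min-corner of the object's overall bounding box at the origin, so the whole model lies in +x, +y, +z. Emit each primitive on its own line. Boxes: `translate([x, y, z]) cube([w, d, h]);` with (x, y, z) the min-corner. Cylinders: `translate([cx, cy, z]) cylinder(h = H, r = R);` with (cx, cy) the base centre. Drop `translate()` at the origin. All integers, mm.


translate([109, 109, 0]) cylinder(h = 22, r = 109);
translate([109, 109, 22]) cylinder(h = 163, r = 59);
translate([109, 109, 185]) cylinder(h = 22, r = 109);


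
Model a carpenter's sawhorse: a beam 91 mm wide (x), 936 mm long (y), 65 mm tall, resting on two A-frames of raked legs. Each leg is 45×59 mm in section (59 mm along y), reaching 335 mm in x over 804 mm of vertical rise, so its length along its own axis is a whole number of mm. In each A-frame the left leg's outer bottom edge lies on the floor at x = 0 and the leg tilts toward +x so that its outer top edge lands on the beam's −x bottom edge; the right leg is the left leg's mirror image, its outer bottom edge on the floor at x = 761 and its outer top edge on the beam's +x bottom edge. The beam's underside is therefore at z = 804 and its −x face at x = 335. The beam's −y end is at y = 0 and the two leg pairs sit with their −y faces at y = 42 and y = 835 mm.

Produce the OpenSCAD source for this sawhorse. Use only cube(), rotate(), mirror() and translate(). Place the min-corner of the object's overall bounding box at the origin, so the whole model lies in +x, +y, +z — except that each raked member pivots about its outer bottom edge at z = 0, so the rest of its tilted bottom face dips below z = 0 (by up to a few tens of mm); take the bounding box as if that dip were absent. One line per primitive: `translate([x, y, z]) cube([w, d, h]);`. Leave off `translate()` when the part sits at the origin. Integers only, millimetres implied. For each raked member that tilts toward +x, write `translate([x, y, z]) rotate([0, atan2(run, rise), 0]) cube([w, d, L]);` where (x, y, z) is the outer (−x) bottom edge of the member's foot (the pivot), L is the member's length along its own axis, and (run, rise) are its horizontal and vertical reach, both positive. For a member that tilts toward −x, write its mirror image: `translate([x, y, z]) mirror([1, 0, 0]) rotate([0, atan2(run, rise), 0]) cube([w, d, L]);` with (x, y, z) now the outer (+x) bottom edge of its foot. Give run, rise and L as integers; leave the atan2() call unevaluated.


translate([335, 0, 804]) cube([91, 936, 65]);
translate([0, 42, 0]) rotate([0, atan2(335, 804), 0]) cube([45, 59, 871]);
translate([761, 42, 0]) mirror([1, 0, 0]) rotate([0, atan2(335, 804), 0]) cube([45, 59, 871]);
translate([0, 835, 0]) rotate([0, atan2(335, 804), 0]) cube([45, 59, 871]);
translate([761, 835, 0]) mirror([1, 0, 0]) rotate([0, atan2(335, 804), 0]) cube([45, 59, 871]);


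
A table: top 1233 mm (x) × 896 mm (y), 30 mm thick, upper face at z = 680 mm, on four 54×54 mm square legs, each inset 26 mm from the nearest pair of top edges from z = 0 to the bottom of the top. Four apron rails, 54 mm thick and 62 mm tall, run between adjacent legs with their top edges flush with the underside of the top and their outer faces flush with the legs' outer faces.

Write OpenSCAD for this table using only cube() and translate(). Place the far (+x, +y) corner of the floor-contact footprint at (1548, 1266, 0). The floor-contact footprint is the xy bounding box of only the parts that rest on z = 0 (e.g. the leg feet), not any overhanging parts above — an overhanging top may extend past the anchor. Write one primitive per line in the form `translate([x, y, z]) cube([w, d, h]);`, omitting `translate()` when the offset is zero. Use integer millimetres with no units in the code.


translate([341, 396, 650]) cube([1233, 896, 30]);
translate([367, 422, 0]) cube([54, 54, 650]);
translate([1494, 422, 0]) cube([54, 54, 650]);
translate([367, 1212, 0]) cube([54, 54, 650]);
translate([1494, 1212, 0]) cube([54, 54, 650]);
translate([421, 422, 588]) cube([1073, 54, 62]);
translate([421, 1212, 588]) cube([1073, 54, 62]);
translate([367, 476, 588]) cube([54, 736, 62]);
translate([1494, 476, 588]) cube([54, 736, 62]);


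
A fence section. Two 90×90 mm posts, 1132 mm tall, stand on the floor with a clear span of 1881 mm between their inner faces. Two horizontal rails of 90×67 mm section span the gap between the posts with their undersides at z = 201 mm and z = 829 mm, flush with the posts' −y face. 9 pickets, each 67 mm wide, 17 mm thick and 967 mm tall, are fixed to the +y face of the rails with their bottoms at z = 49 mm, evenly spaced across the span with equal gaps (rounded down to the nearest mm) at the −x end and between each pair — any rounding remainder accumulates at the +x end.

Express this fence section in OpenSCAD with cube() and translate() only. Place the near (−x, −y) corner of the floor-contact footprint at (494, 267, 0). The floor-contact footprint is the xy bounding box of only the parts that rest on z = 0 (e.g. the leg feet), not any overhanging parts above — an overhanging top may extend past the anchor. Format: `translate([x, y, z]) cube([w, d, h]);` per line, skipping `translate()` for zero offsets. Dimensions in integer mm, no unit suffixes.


translate([494, 267, 0]) cube([90, 90, 1132]);
translate([2465, 267, 0]) cube([90, 90, 1132]);
translate([584, 267, 201]) cube([1881, 90, 67]);
translate([584, 267, 829]) cube([1881, 90, 67]);
translate([711, 357, 49]) cube([67, 17, 967]);
translate([905, 357, 49]) cube([67, 17, 967]);
translate([1099, 357, 49]) cube([67, 17, 967]);
translate([1293, 357, 49]) cube([67, 17, 967]);
translate([1487, 357, 49]) cube([67, 17, 967]);
translate([1681, 357, 49]) cube([67, 17, 967]);
translate([1875, 357, 49]) cube([67, 17, 967]);
translate([2069, 357, 49]) cube([67, 17, 967]);
translate([2263, 357, 49]) cube([67, 17, 967]);


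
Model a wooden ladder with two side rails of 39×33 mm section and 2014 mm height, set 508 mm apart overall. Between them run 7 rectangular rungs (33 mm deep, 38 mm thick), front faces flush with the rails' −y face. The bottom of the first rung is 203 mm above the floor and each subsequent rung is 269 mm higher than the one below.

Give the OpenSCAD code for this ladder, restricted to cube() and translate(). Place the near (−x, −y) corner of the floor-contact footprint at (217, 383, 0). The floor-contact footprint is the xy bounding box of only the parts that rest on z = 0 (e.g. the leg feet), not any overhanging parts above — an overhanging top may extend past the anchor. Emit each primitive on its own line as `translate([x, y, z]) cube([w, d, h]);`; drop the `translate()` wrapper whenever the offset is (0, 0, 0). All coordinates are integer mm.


translate([217, 383, 0]) cube([39, 33, 2014]);
translate([686, 383, 0]) cube([39, 33, 2014]);
translate([256, 383, 203]) cube([430, 33, 38]);
translate([256, 383, 472]) cube([430, 33, 38]);
translate([256, 383, 741]) cube([430, 33, 38]);
translate([256, 383, 1010]) cube([430, 33, 38]);
translate([256, 383, 1279]) cube([430, 33, 38]);
translate([256, 383, 1548]) cube([430, 33, 38]);
translate([256, 383, 1817]) cube([430, 33, 38]);


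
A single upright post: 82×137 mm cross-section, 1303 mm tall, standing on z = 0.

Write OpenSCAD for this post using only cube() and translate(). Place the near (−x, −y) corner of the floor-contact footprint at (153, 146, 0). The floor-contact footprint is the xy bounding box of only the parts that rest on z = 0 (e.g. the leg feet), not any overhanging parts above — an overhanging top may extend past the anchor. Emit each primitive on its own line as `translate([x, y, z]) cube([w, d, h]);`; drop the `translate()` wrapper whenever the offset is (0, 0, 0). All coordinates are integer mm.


translate([153, 146, 0]) cube([82, 137, 1303]);
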